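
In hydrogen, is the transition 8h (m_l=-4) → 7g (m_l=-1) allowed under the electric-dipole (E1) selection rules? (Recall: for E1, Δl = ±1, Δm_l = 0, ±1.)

forbidden

Δl = 4 − 5 = -1; the E1 rule Δl = ±1 is ✓.
Δm_l = -1 − (-4) = +3. E1 requires Δm_l = 0, ±1: ✗.
The transition is electric-dipole forbidden.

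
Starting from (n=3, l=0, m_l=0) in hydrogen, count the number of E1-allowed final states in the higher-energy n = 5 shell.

3

E1 requires Δl = ±1, so l_f ∈ {-1, 1}; with 0 ≤ l_f ≤ n_f−1 = 4, the allowed l_f values are {1}.
For l_f = 1: m_f ∈ {m_i−1, m_i, m_i+1} ∩ [−1, 1] = {-1, 0, 1} → 3 states.
Total: 3.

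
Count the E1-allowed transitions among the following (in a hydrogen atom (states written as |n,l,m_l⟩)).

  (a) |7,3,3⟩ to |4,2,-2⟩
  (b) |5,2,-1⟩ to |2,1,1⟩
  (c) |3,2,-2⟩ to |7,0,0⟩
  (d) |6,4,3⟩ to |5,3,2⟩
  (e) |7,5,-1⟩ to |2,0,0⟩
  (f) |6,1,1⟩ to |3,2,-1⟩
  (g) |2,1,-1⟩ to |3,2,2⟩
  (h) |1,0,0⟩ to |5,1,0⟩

2

(a) forbidden — Δm_l = -5 (E1 requires Δm_l = 0, ±1)
(b) forbidden — Δm_l = +2 (E1 requires Δm_l = 0, ±1)
(c) forbidden — Δl = -2 (E1 requires Δl = ±1); Δm_l = +2 (E1 requires Δm_l = 0, ±1)
(d) allowed
(e) forbidden — Δl = -5 (E1 requires Δl = ±1)
(f) forbidden — Δm_l = -2 (E1 requires Δm_l = 0, ±1)
(g) forbidden — Δm_l = +3 (E1 requires Δm_l = 0, ±1)
(h) allowed
Total allowed: 2 of 8.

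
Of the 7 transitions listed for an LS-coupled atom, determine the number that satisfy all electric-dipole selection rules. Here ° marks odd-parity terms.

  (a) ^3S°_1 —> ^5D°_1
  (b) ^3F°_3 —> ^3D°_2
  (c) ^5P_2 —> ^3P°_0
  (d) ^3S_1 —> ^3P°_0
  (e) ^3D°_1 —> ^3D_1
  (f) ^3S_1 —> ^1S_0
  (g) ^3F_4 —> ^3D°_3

(a) forbidden (parity, ΔS, ΔL fail)
(b) forbidden (parity fails)
(c) forbidden (ΔS, ΔJ fail)
(d) allowed
(e) allowed
(f) forbidden (parity, ΔS, ΔL fail)
(g) allowed
Total allowed: 3 of 7.

3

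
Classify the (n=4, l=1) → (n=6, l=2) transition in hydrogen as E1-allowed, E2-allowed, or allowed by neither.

Δl = 2 − 1 = +1; l_i + l_f = 3.
E1 (Δl = ±1): satisfied.
E2 (Δl = 0,±2, l_i+l_f ≥ 2): not satisfied.

E1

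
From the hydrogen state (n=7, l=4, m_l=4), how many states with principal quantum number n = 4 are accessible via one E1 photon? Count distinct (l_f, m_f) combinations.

1

E1 requires Δl = ±1, so l_f ∈ {3, 5}; with 0 ≤ l_f ≤ n_f−1 = 3, the allowed l_f values are {3}.
For l_f = 3: m_f ∈ {m_i−1, m_i, m_i+1} ∩ [−3, 3] = {3} → 1 state.
Total: 1.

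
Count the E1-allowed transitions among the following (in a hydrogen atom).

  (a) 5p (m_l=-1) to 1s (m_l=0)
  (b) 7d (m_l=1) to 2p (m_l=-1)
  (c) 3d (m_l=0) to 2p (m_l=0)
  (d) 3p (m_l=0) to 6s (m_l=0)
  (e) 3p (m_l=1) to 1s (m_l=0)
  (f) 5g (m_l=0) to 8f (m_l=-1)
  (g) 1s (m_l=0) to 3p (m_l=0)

6

(a) allowed
(b) forbidden — Δm_l = -2 (E1 requires Δm_l = 0, ±1)
(c) allowed
(d) allowed
(e) allowed
(f) allowed
(g) allowed
Total allowed: 6 of 7.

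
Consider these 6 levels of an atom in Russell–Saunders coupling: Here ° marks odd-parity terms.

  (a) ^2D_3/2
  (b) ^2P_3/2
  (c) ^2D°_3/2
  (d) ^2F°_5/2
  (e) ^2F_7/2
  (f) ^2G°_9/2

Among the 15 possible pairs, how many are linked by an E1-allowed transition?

(a)–(b): forbidden (parity).
(a)–(c): allowed.
(a)–(d): allowed.
(a)–(e): forbidden (parity, ΔJ).
(a)–(f): forbidden (ΔL, ΔJ).
(b)–(c): allowed.
(b)–(d): forbidden (ΔL).
(b)–(e): forbidden (parity, ΔL, ΔJ).
(b)–(f): forbidden (ΔL, ΔJ).
(c)–(d): forbidden (parity).
(c)–(e): forbidden (ΔJ).
(c)–(f): forbidden (parity, ΔL, ΔJ).
(d)–(e): allowed.
(d)–(f): forbidden (parity, ΔJ).
(e)–(f): allowed.
Allowed pairs: 5 of 15.

5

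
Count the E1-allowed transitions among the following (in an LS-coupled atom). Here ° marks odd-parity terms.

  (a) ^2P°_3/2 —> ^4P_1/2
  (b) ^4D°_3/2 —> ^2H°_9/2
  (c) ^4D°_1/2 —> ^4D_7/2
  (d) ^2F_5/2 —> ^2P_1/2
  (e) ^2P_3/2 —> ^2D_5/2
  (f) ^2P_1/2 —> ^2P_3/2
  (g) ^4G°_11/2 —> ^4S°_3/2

0

(a) forbidden (ΔS fails)
(b) forbidden (parity, ΔS, ΔL, ΔJ fail)
(c) forbidden (ΔJ fails)
(d) forbidden (parity, ΔL, ΔJ fail)
(e) forbidden (parity fails)
(f) forbidden (parity fails)
(g) forbidden (parity, ΔL, ΔJ fail)
Total allowed: 0 of 7.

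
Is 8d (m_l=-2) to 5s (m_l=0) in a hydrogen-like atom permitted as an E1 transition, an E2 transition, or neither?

E2

Δl = 0 − 2 = -2; l_i + l_f = 2.
Δm_l = +2.
E1 (Δl = ±1, |Δm_l| ≤ 1): not satisfied.
E2 (Δl = 0,±2, l_i+l_f ≥ 2, |Δm_l| ≤ 2): satisfied.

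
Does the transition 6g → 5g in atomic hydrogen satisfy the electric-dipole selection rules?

Initial l = 4, final l = 4, so Δl = +0. E1 requires Δl = ±1: ✗.
The transition is electric-dipole forbidden.

forbidden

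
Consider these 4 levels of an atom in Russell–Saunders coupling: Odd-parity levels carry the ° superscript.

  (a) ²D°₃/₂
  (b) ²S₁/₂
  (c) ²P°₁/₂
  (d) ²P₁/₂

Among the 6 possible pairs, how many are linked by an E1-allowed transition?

3

(a)–(b): forbidden (ΔL).
(a)–(c): forbidden (parity).
(a)–(d): allowed.
(b)–(c): allowed.
(b)–(d): forbidden (parity).
(c)–(d): allowed.
Allowed pairs: 3 of 6.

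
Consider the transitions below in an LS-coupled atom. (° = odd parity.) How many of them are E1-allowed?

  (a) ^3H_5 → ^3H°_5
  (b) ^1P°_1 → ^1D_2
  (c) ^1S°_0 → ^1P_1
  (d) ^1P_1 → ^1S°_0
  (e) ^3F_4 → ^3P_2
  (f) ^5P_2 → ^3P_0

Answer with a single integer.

(a) allowed
(b) allowed
(c) allowed
(d) allowed
(e) forbidden (parity, ΔL, ΔJ fail)
(f) forbidden (parity, ΔS, ΔJ fail)
Total allowed: 4 of 6.

4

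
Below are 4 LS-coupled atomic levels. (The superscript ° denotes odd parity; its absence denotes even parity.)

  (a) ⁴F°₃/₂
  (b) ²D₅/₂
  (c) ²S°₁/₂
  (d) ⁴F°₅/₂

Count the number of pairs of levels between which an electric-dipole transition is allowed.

0

(a)–(b): forbidden (ΔS).
(a)–(c): forbidden (parity, ΔS, ΔL).
(a)–(d): forbidden (parity).
(b)–(c): forbidden (ΔL, ΔJ).
(b)–(d): forbidden (ΔS).
(c)–(d): forbidden (parity, ΔS, ΔL, ΔJ).
Allowed pairs: 0 of 6.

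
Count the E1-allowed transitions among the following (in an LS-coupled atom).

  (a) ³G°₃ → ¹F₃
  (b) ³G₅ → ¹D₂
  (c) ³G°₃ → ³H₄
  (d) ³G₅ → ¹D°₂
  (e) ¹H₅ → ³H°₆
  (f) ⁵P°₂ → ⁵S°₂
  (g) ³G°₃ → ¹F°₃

1

(a) forbidden (ΔS fails)
(b) forbidden (parity, ΔS, ΔL, ΔJ fail)
(c) allowed
(d) forbidden (ΔS, ΔL, ΔJ fail)
(e) forbidden (ΔS fails)
(f) forbidden (parity fails)
(g) forbidden (parity, ΔS fail)
Total allowed: 1 of 7.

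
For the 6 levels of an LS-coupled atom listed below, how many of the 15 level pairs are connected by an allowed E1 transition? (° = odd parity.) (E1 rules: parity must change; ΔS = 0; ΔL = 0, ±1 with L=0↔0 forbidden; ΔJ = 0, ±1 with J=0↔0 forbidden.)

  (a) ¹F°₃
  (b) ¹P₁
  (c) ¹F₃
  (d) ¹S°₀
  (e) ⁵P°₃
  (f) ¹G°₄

(a)–(b): forbidden (ΔL, ΔJ).
(a)–(c): allowed.
(a)–(d): forbidden (parity, ΔL, ΔJ).
(a)–(e): forbidden (parity, ΔS, ΔL).
(a)–(f): forbidden (parity).
(b)–(c): forbidden (parity, ΔL, ΔJ).
(b)–(d): allowed.
(b)–(e): forbidden (ΔS, ΔJ).
(b)–(f): forbidden (ΔL, ΔJ).
(c)–(d): forbidden (ΔL, ΔJ).
(c)–(e): forbidden (ΔS, ΔL).
(c)–(f): allowed.
(d)–(e): forbidden (parity, ΔS, ΔJ).
(d)–(f): forbidden (parity, ΔL, ΔJ).
(e)–(f): forbidden (parity, ΔS, ΔL).
Allowed pairs: 3 of 15.

3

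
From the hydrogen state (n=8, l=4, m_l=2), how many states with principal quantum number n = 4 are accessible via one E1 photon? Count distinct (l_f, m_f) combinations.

E1 requires Δl = ±1, so l_f ∈ {3, 5}; with 0 ≤ l_f ≤ n_f−1 = 3, the allowed l_f values are {3}.
For l_f = 3: m_f ∈ {m_i−1, m_i, m_i+1} ∩ [−3, 3] = {1, 2, 3} → 3 states.
Total: 3.

3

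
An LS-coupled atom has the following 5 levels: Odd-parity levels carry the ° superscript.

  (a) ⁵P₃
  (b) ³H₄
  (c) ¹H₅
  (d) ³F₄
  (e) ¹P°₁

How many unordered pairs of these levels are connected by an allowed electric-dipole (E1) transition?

(a)–(b): forbidden (parity, ΔS, ΔL).
(a)–(c): forbidden (parity, ΔS, ΔL, ΔJ).
(a)–(d): forbidden (parity, ΔS, ΔL).
(a)–(e): forbidden (ΔS, ΔJ).
(b)–(c): forbidden (parity, ΔS).
(b)–(d): forbidden (parity, ΔL).
(b)–(e): forbidden (ΔS, ΔL, ΔJ).
(c)–(d): forbidden (parity, ΔS, ΔL).
(c)–(e): forbidden (ΔL, ΔJ).
(d)–(e): forbidden (ΔS, ΔL, ΔJ).
Allowed pairs: 0 of 10.

0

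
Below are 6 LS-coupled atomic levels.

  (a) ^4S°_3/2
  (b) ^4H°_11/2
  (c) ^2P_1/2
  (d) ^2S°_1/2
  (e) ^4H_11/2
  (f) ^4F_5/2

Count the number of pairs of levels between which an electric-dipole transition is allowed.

(a)–(b): forbidden (parity, ΔL, ΔJ).
(a)–(c): forbidden (ΔS).
(a)–(d): forbidden (parity, ΔS, ΔL).
(a)–(e): forbidden (ΔL, ΔJ).
(a)–(f): forbidden (ΔL).
(b)–(c): forbidden (ΔS, ΔL, ΔJ).
(b)–(d): forbidden (parity, ΔS, ΔL, ΔJ).
(b)–(e): allowed.
(b)–(f): forbidden (ΔL, ΔJ).
(c)–(d): allowed.
(c)–(e): forbidden (parity, ΔS, ΔL, ΔJ).
(c)–(f): forbidden (parity, ΔS, ΔL, ΔJ).
(d)–(e): forbidden (ΔS, ΔL, ΔJ).
(d)–(f): forbidden (ΔS, ΔL, ΔJ).
(e)–(f): forbidden (parity, ΔL, ΔJ).
Allowed pairs: 2 of 15.

2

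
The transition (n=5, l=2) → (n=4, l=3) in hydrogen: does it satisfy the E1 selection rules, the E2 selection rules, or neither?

Δl = 3 − 2 = +1; l_i + l_f = 5.
E1 (Δl = ±1): satisfied.
E2 (Δl = 0,±2, l_i+l_f ≥ 2): not satisfied.

E1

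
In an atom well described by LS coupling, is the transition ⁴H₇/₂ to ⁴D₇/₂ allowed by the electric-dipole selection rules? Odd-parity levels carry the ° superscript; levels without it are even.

Parity must change: even → even — violated.
ΔS = 0: S: 3/2 → 3/2 — satisfied.
ΔL = 0, ±1 (not L=0↔0): L: 5 → 2, ΔL = -3 — violated.
ΔJ = 0, ±1 (not J=0↔0): J: 7/2 → 7/2, ΔJ = +0 — satisfied.
Rule(s) violated: parity, ΔL.

forbidden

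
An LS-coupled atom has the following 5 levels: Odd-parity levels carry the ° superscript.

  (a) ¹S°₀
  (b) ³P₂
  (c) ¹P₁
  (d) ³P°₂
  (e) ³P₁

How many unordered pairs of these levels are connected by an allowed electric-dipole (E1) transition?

(a)–(b): forbidden (ΔS, ΔJ).
(a)–(c): allowed.
(a)–(d): forbidden (parity, ΔS, ΔJ).
(a)–(e): forbidden (ΔS).
(b)–(c): forbidden (parity, ΔS).
(b)–(d): allowed.
(b)–(e): forbidden (parity).
(c)–(d): forbidden (ΔS).
(c)–(e): forbidden (parity, ΔS).
(d)–(e): allowed.
Allowed pairs: 3 of 10.

3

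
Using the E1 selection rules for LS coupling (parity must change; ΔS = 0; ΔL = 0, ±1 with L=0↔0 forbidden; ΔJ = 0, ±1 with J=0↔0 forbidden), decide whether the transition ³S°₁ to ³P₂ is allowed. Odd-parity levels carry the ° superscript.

Initial level: S=1, L=0, J=1, parity odd. Final level: S=1, L=1, J=2, parity even.
Parity must change: odd → even — ok.
ΔS = 0: S: 1 → 1 — ok.
ΔL = 0, ±1 (not L=0↔0): L: 0 → 1, ΔL = +1 — ok.
ΔJ = 0, ±1 (not J=0↔0): J: 1 → 2, ΔJ = +1 — ok.
All four E1 rules are satisfied.

allowed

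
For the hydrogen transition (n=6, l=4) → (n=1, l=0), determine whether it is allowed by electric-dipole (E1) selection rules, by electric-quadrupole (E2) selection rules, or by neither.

neither

Δl = 0 − 4 = -4; l_i + l_f = 4.
E1 (Δl = ±1): not satisfied.
E2 (Δl = 0,±2, l_i+l_f ≥ 2): not satisfied.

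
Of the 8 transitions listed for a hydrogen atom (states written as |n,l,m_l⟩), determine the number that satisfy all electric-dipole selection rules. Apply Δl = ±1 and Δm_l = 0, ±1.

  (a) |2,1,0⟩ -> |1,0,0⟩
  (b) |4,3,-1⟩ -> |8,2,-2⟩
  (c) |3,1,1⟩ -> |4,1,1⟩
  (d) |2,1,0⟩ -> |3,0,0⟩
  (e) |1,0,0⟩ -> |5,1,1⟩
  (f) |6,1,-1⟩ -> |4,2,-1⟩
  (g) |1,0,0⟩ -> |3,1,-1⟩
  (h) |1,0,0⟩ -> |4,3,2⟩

6

(a) allowed
(b) allowed
(c) forbidden — Δl = +0 (E1 requires Δl = ±1)
(d) allowed
(e) allowed
(f) allowed
(g) allowed
(h) forbidden — Δl = +3 (E1 requires Δl = ±1); Δm_l = +2 (E1 requires Δm_l = 0, ±1)
Total allowed: 6 of 8.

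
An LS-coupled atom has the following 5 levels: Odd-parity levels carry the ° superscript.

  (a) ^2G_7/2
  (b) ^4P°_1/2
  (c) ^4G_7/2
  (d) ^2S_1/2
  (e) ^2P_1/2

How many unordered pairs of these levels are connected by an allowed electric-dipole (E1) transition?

0

(a)–(b): forbidden (ΔS, ΔL, ΔJ).
(a)–(c): forbidden (parity, ΔS).
(a)–(d): forbidden (parity, ΔL, ΔJ).
(a)–(e): forbidden (parity, ΔL, ΔJ).
(b)–(c): forbidden (ΔL, ΔJ).
(b)–(d): forbidden (ΔS).
(b)–(e): forbidden (ΔS).
(c)–(d): forbidden (parity, ΔS, ΔL, ΔJ).
(c)–(e): forbidden (parity, ΔS, ΔL, ΔJ).
(d)–(e): forbidden (parity).
Allowed pairs: 0 of 10.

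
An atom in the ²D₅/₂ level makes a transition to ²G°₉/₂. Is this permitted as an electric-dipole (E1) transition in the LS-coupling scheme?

forbidden

Initial level: S=1/2, L=2, J=5/2, parity even. Final level: S=1/2, L=4, J=9/2, parity odd.
Parity must change: even → odd — ok.
ΔL = 0, ±1 (not L=0↔0): L: 2 → 4, ΔL = +2 — fails.
ΔS = 0: S: 1/2 → 1/2 — ok.
ΔJ = 0, ±1 (not J=0↔0): J: 5/2 → 9/2, ΔJ = +2 — fails.
Rule(s) violated: ΔL, ΔJ.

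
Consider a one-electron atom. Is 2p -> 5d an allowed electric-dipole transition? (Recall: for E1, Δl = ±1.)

allowed

l: 1 → 2 (Δl = +1). Δl = ±1 ok.
All E1 selection rules are satisfied.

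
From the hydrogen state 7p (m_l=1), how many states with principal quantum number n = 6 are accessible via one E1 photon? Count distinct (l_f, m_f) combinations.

4

E1 requires Δl = ±1, so l_f ∈ {0, 2}; with 0 ≤ l_f ≤ n_f−1 = 5, the allowed l_f values are {0, 2}.
For l_f = 0: m_f ∈ {m_i−1, m_i, m_i+1} ∩ [−0, 0] = {0} → 1 state.
For l_f = 2: m_f ∈ {m_i−1, m_i, m_i+1} ∩ [−2, 2] = {0, 1, 2} → 3 states.
Total: 4.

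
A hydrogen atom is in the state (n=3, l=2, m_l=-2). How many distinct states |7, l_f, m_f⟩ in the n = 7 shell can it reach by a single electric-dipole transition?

4

E1 requires Δl = ±1, so l_f ∈ {1, 3}; with 0 ≤ l_f ≤ n_f−1 = 6, the allowed l_f values are {1, 3}.
For l_f = 1: m_f ∈ {m_i−1, m_i, m_i+1} ∩ [−1, 1] = {-1} → 1 state.
For l_f = 3: m_f ∈ {m_i−1, m_i, m_i+1} ∩ [−3, 3] = {-3, -2, -1} → 3 states.
Total: 4.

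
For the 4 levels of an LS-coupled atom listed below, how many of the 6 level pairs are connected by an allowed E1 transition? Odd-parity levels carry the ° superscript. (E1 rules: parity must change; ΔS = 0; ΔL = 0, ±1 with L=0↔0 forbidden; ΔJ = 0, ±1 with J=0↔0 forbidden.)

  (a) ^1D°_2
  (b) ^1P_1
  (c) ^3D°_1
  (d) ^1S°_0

2

(a)–(b): allowed.
(a)–(c): forbidden (parity, ΔS).
(a)–(d): forbidden (parity, ΔL, ΔJ).
(b)–(c): forbidden (ΔS).
(b)–(d): allowed.
(c)–(d): forbidden (parity, ΔS, ΔL).
Allowed pairs: 2 of 6.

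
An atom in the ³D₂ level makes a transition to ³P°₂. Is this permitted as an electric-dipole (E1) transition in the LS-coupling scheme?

Parity must change: even → odd — passes.
ΔS = 0: S: 1 → 1 — passes.
ΔL = 0, ±1 (not L=0↔0): L: 2 → 1, ΔL = -1 — passes.
ΔJ = 0, ±1 (not J=0↔0): J: 2 → 2, ΔJ = +0 — passes.
All four E1 rules are satisfied.

allowed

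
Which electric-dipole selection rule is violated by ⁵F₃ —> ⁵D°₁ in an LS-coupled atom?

the ΔJ = 0, ±1 rule

Reading off the term symbols: S 2→2, L 3→2, J 3→1, parity even→odd.
ΔL = 0, ±1 (not L=0↔0): L: 3 → 2, ΔL = -1 — ok.
ΔS = 0: S: 2 → 2 — ok.
Parity must change: even → odd — ok.
ΔJ = 0, ±1 (not J=0↔0): J: 3 → 1, ΔJ = -2 — fails.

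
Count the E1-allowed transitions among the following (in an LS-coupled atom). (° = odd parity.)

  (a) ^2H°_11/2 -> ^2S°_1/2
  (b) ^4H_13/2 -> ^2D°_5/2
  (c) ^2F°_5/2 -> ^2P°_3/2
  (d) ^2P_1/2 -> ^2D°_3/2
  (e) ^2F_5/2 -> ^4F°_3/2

(a) forbidden (parity, ΔL, ΔJ fail)
(b) forbidden (ΔS, ΔL, ΔJ fail)
(c) forbidden (parity, ΔL fail)
(d) allowed
(e) forbidden (ΔS fails)
Total allowed: 1 of 5.

1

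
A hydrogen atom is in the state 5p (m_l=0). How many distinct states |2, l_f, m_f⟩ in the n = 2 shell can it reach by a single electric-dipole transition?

1

E1 requires Δl = ±1, so l_f ∈ {0, 2}; with 0 ≤ l_f ≤ n_f−1 = 1, the allowed l_f values are {0}.
For l_f = 0: m_f ∈ {m_i−1, m_i, m_i+1} ∩ [−0, 0] = {0} → 1 state.
Total: 1.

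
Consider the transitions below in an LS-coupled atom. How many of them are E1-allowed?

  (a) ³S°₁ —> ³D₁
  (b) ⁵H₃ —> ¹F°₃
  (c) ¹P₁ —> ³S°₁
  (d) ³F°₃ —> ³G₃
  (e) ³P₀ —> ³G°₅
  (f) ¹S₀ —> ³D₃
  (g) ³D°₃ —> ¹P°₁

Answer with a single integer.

1

(a) forbidden (ΔL fails)
(b) forbidden (ΔS, ΔL fail)
(c) forbidden (ΔS fails)
(d) allowed
(e) forbidden (ΔL, ΔJ fail)
(f) forbidden (parity, ΔS, ΔL, ΔJ fail)
(g) forbidden (parity, ΔS, ΔJ fail)
Total allowed: 1 of 7.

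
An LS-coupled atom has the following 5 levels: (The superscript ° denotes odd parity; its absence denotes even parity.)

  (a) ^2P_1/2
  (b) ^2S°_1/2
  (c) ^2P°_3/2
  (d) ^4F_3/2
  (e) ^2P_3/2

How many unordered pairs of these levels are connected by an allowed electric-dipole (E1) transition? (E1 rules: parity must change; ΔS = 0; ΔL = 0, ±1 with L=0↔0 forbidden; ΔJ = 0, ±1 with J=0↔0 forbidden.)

4

(a)–(b): allowed.
(a)–(c): allowed.
(a)–(d): forbidden (parity, ΔS, ΔL).
(a)–(e): forbidden (parity).
(b)–(c): forbidden (parity).
(b)–(d): forbidden (ΔS, ΔL).
(b)–(e): allowed.
(c)–(d): forbidden (ΔS, ΔL).
(c)–(e): allowed.
(d)–(e): forbidden (parity, ΔS, ΔL).
Allowed pairs: 4 of 10.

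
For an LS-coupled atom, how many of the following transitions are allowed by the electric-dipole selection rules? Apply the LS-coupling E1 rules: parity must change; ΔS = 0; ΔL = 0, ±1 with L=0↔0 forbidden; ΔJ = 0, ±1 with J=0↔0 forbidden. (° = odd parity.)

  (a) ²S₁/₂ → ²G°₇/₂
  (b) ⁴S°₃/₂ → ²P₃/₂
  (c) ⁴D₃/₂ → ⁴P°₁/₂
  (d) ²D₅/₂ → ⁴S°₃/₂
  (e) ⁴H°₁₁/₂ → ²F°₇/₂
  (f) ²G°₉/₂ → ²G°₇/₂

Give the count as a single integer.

(a) forbidden (ΔL, ΔJ fail)
(b) forbidden (ΔS fails)
(c) allowed
(d) forbidden (ΔS, ΔL fail)
(e) forbidden (parity, ΔS, ΔL, ΔJ fail)
(f) forbidden (parity fails)
Total allowed: 1 of 6.

1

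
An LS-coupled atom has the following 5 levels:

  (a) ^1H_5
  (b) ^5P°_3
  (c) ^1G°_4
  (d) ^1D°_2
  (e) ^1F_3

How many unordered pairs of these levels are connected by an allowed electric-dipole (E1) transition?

3

(a)–(b): forbidden (ΔS, ΔL, ΔJ).
(a)–(c): allowed.
(a)–(d): forbidden (ΔL, ΔJ).
(a)–(e): forbidden (parity, ΔL, ΔJ).
(b)–(c): forbidden (parity, ΔS, ΔL).
(b)–(d): forbidden (parity, ΔS).
(b)–(e): forbidden (ΔS, ΔL).
(c)–(d): forbidden (parity, ΔL, ΔJ).
(c)–(e): allowed.
(d)–(e): allowed.
Allowed pairs: 3 of 10.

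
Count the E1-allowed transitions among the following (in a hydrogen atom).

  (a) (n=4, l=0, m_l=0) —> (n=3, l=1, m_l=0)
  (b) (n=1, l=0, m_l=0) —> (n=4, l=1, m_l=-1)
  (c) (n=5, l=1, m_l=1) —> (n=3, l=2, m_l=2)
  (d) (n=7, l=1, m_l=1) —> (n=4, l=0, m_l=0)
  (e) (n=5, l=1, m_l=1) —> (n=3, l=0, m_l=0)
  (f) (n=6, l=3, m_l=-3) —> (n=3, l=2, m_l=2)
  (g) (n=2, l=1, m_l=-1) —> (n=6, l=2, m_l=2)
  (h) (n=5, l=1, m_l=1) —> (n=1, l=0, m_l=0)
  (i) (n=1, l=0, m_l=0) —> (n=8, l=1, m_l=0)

7

(a) allowed
(b) allowed
(c) allowed
(d) allowed
(e) allowed
(f) forbidden — Δm_l = +5 (E1 requires Δm_l = 0, ±1)
(g) forbidden — Δm_l = +3 (E1 requires Δm_l = 0, ±1)
(h) allowed
(i) allowed
Total allowed: 7 of 9.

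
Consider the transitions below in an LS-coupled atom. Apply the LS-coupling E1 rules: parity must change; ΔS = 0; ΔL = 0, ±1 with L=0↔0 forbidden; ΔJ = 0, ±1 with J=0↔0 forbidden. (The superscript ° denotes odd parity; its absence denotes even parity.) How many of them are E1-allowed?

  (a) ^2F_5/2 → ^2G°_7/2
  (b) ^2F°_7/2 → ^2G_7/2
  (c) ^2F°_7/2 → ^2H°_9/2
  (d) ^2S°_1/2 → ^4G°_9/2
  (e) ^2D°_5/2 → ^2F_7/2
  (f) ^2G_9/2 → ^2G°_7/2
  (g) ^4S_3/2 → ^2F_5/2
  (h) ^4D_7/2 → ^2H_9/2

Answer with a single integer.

(a) allowed
(b) allowed
(c) forbidden (parity, ΔL fail)
(d) forbidden (parity, ΔS, ΔL, ΔJ fail)
(e) allowed
(f) allowed
(g) forbidden (parity, ΔS, ΔL fail)
(h) forbidden (parity, ΔS, ΔL fail)
Total allowed: 4 of 8.

4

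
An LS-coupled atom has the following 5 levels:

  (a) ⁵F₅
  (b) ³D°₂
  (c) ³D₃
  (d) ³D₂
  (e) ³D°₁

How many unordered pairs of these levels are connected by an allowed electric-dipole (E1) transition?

(a)–(b): forbidden (ΔS, ΔJ).
(a)–(c): forbidden (parity, ΔS, ΔJ).
(a)–(d): forbidden (parity, ΔS, ΔJ).
(a)–(e): forbidden (ΔS, ΔJ).
(b)–(c): allowed.
(b)–(d): allowed.
(b)–(e): forbidden (parity).
(c)–(d): forbidden (parity).
(c)–(e): forbidden (ΔJ).
(d)–(e): allowed.
Allowed pairs: 3 of 10.

3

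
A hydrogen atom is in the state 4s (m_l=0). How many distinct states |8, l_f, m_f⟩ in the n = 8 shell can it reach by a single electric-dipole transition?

E1 requires Δl = ±1, so l_f ∈ {-1, 1}; with 0 ≤ l_f ≤ n_f−1 = 7, the allowed l_f values are {1}.
For l_f = 1: m_f ∈ {m_i−1, m_i, m_i+1} ∩ [−1, 1] = {-1, 0, 1} → 3 states.
Total: 3.

3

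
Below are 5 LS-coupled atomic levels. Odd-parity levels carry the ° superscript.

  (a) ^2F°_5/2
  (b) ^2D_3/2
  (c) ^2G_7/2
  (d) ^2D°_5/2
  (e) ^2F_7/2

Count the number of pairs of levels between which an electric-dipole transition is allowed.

5

(a)–(b): allowed.
(a)–(c): allowed.
(a)–(d): forbidden (parity).
(a)–(e): allowed.
(b)–(c): forbidden (parity, ΔL, ΔJ).
(b)–(d): allowed.
(b)–(e): forbidden (parity, ΔJ).
(c)–(d): forbidden (ΔL).
(c)–(e): forbidden (parity).
(d)–(e): allowed.
Allowed pairs: 5 of 10.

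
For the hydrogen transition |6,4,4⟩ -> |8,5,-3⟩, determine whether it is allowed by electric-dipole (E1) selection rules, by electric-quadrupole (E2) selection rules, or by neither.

neither

Δl = 5 − 4 = +1; l_i + l_f = 9.
Δm_l = -7.
E1 (Δl = ±1, |Δm_l| ≤ 1): not satisfied.
E2 (Δl = 0,±2, l_i+l_f ≥ 2, |Δm_l| ≤ 2): not satisfied.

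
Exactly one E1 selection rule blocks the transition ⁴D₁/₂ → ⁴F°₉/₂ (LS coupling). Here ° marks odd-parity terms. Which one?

ΔS = 0: S: 3/2 → 3/2 — ok.
Parity must change: even → odd — ok.
ΔJ = 0, ±1 (not J=0↔0): J: 1/2 → 9/2, ΔJ = +4 — fails.
ΔL = 0, ±1 (not L=0↔0): L: 2 → 3, ΔL = +1 — ok.

the ΔJ = 0, ±1 rule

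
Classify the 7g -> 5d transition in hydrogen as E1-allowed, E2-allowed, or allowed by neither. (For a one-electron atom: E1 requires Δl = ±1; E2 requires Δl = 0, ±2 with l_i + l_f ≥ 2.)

E2

Δl = 2 − 4 = -2; l_i + l_f = 6.
E1 (Δl = ±1): not satisfied.
E2 (Δl = 0,±2, l_i+l_f ≥ 2): satisfied.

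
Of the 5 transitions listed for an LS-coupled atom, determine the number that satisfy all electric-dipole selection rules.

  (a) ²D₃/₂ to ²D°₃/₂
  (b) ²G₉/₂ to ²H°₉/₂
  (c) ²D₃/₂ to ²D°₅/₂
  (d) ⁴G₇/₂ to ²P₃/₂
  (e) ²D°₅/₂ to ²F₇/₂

4

(a) allowed
(b) allowed
(c) allowed
(d) forbidden (parity, ΔS, ΔL, ΔJ fail)
(e) allowed
Total allowed: 4 of 5.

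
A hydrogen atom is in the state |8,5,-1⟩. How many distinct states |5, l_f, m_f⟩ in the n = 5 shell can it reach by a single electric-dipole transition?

3

E1 requires Δl = ±1, so l_f ∈ {4, 6}; with 0 ≤ l_f ≤ n_f−1 = 4, the allowed l_f values are {4}.
For l_f = 4: m_f ∈ {m_i−1, m_i, m_i+1} ∩ [−4, 4] = {-2, -1, 0} → 3 states.
Total: 3.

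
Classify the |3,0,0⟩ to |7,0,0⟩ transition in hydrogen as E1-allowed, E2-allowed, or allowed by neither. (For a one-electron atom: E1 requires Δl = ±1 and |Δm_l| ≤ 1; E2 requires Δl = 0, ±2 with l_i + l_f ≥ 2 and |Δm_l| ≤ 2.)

neither

Δl = 0 − 0 = +0; l_i + l_f = 0.
Δm_l = +0.
E1 (Δl = ±1, |Δm_l| ≤ 1): not satisfied.
E2 (Δl = 0,±2, l_i+l_f ≥ 2, |Δm_l| ≤ 2): not satisfied.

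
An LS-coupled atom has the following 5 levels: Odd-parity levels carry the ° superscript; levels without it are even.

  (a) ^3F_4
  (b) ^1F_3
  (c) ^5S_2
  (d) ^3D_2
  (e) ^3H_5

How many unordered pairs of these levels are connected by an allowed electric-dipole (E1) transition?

0

(a)–(b): forbidden (parity, ΔS).
(a)–(c): forbidden (parity, ΔS, ΔL, ΔJ).
(a)–(d): forbidden (parity, ΔJ).
(a)–(e): forbidden (parity, ΔL).
(b)–(c): forbidden (parity, ΔS, ΔL).
(b)–(d): forbidden (parity, ΔS).
(b)–(e): forbidden (parity, ΔS, ΔL, ΔJ).
(c)–(d): forbidden (parity, ΔS, ΔL).
(c)–(e): forbidden (parity, ΔS, ΔL, ΔJ).
(d)–(e): forbidden (parity, ΔL, ΔJ).
Allowed pairs: 0 of 10.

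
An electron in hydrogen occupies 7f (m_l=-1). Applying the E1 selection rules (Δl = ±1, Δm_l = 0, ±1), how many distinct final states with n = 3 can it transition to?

E1 requires Δl = ±1, so l_f ∈ {2, 4}; with 0 ≤ l_f ≤ n_f−1 = 2, the allowed l_f values are {2}.
For l_f = 2: m_f ∈ {m_i−1, m_i, m_i+1} ∩ [−2, 2] = {-2, -1, 0} → 3 states.
Total: 3.

3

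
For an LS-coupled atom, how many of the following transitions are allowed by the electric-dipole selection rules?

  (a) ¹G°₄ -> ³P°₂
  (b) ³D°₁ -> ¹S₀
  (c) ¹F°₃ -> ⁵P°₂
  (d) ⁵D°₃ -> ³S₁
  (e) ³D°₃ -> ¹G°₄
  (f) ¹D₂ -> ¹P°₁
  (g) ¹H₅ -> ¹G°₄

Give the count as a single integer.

(a) forbidden (parity, ΔS, ΔL, ΔJ fail)
(b) forbidden (ΔS, ΔL fail)
(c) forbidden (parity, ΔS, ΔL fail)
(d) forbidden (ΔS, ΔL, ΔJ fail)
(e) forbidden (parity, ΔS, ΔL fail)
(f) allowed
(g) allowed
Total allowed: 2 of 7.

2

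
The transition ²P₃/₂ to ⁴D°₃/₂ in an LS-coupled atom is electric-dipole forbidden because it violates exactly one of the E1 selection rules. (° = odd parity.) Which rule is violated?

Reading off the term symbols: S 1/2→3/2, L 1→2, J 3/2→3/2, parity even→odd.
Parity must change: even → odd — ✓.
ΔS = 0: S: 1/2 → 3/2 — ✗.
ΔL = 0, ±1 (not L=0↔0): L: 1 → 2, ΔL = +1 — ✓.
ΔJ = 0, ±1 (not J=0↔0): J: 3/2 → 3/2, ΔJ = +0 — ✓.

the ΔS = 0 rule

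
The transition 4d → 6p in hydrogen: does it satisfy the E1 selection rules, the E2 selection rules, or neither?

E1

Δl = 1 − 2 = -1; l_i + l_f = 3.
E1 (Δl = ±1): satisfied.
E2 (Δl = 0,±2, l_i+l_f ≥ 2): not satisfied.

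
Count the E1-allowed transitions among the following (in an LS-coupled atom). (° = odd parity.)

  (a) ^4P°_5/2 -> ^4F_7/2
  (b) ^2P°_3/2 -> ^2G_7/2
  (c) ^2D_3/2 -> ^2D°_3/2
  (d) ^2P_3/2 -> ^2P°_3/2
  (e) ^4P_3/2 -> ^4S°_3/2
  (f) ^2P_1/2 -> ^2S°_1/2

4

(a) forbidden (ΔL fails)
(b) forbidden (ΔL, ΔJ fail)
(c) allowed
(d) allowed
(e) allowed
(f) allowed
Total allowed: 4 of 6.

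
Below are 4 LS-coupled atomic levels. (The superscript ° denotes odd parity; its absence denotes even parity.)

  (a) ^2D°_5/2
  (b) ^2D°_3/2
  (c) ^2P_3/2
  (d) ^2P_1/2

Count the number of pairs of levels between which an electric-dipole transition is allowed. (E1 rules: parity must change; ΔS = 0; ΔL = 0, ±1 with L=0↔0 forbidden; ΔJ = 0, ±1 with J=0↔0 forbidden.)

(a)–(b): forbidden (parity).
(a)–(c): allowed.
(a)–(d): forbidden (ΔJ).
(b)–(c): allowed.
(b)–(d): allowed.
(c)–(d): forbidden (parity).
Allowed pairs: 3 of 6.

3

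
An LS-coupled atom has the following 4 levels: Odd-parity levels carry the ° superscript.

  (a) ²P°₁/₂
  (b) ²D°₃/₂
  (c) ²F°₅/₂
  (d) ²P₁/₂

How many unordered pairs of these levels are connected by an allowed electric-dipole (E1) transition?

(a)–(b): forbidden (parity).
(a)–(c): forbidden (parity, ΔL, ΔJ).
(a)–(d): allowed.
(b)–(c): forbidden (parity).
(b)–(d): allowed.
(c)–(d): forbidden (ΔL, ΔJ).
Allowed pairs: 2 of 6.

2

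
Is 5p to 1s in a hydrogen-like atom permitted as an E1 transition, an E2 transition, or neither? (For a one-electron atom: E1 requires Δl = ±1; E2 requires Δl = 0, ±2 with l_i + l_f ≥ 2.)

E1

Δl = 0 − 1 = -1; l_i + l_f = 1.
E1 (Δl = ±1): satisfied.
E2 (Δl = 0,±2, l_i+l_f ≥ 2): not satisfied.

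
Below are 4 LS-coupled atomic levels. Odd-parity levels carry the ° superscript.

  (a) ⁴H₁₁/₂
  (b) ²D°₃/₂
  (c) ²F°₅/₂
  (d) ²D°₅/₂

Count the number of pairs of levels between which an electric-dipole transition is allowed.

(a)–(b): forbidden (ΔS, ΔL, ΔJ).
(a)–(c): forbidden (ΔS, ΔL, ΔJ).
(a)–(d): forbidden (ΔS, ΔL, ΔJ).
(b)–(c): forbidden (parity).
(b)–(d): forbidden (parity).
(c)–(d): forbidden (parity).
Allowed pairs: 0 of 6.

0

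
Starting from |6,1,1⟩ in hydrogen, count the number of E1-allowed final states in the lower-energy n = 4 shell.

4

E1 requires Δl = ±1, so l_f ∈ {0, 2}; with 0 ≤ l_f ≤ n_f−1 = 3, the allowed l_f values are {0, 2}.
For l_f = 0: m_f ∈ {m_i−1, m_i, m_i+1} ∩ [−0, 0] = {0} → 1 state.
For l_f = 2: m_f ∈ {m_i−1, m_i, m_i+1} ∩ [−2, 2] = {0, 1, 2} → 3 states.
Total: 4.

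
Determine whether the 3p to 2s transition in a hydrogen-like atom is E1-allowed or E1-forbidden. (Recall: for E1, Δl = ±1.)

allowed

Δl = 0 − 1 = -1; the E1 rule Δl = ±1 is ✓.
All E1 selection rules are satisfied.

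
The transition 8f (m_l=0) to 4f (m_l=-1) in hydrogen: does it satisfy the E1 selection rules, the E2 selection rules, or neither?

Δl = 3 − 3 = +0; l_i + l_f = 6.
Δm_l = -1.
E1 (Δl = ±1, |Δm_l| ≤ 1): not satisfied.
E2 (Δl = 0,±2, l_i+l_f ≥ 2, |Δm_l| ≤ 2): satisfied.

E2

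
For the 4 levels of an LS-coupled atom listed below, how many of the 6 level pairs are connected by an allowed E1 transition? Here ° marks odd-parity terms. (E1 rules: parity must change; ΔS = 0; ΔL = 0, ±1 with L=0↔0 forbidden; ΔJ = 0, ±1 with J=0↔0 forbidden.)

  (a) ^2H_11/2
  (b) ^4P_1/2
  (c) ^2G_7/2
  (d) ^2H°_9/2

(a)–(b): forbidden (parity, ΔS, ΔL, ΔJ).
(a)–(c): forbidden (parity, ΔJ).
(a)–(d): allowed.
(b)–(c): forbidden (parity, ΔS, ΔL, ΔJ).
(b)–(d): forbidden (ΔS, ΔL, ΔJ).
(c)–(d): allowed.
Allowed pairs: 2 of 6.

2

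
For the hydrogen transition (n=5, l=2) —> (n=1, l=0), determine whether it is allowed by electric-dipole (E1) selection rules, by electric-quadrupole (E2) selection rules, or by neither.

E2

Δl = 0 − 2 = -2; l_i + l_f = 2.
E1 (Δl = ±1): not satisfied.
E2 (Δl = 0,±2, l_i+l_f ≥ 2): satisfied.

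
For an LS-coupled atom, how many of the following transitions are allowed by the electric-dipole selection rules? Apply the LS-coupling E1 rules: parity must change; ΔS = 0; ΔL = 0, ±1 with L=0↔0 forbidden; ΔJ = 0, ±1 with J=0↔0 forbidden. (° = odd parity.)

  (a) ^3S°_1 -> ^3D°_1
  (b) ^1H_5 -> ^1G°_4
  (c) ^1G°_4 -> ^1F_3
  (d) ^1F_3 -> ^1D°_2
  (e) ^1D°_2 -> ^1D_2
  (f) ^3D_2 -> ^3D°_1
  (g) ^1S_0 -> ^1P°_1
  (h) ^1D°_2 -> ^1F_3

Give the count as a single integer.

(a) forbidden (parity, ΔL fail)
(b) allowed
(c) allowed
(d) allowed
(e) allowed
(f) allowed
(g) allowed
(h) allowed
Total allowed: 7 of 8.

7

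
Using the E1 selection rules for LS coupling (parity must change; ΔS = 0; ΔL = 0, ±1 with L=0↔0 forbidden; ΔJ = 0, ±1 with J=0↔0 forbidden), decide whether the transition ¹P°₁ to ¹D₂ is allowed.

allowed

Parity must change: odd → even — ok.
ΔS = 0: S: 0 → 0 — ok.
ΔL = 0, ±1 (not L=0↔0): L: 1 → 2, ΔL = +1 — ok.
ΔJ = 0, ±1 (not J=0↔0): J: 1 → 2, ΔJ = +1 — ok.
All four E1 rules are satisfied.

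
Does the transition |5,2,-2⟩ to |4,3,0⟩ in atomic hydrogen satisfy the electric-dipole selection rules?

Δl = 3 − 2 = +1; the E1 rule Δl = ±1 is ✓.
Δm_l = 0 − (-2) = +2. E1 requires Δm_l = 0, ±1: ✗.
The transition is electric-dipole forbidden.

forbidden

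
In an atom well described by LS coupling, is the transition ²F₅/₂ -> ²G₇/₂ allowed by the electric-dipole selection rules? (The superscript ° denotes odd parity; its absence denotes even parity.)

Initial level: S=1/2, L=3, J=5/2, parity even. Final level: S=1/2, L=4, J=7/2, parity even.
Parity must change: even → even — fails.
ΔS = 0: S: 1/2 → 1/2 — passes.
ΔL = 0, ±1 (not L=0↔0): L: 3 → 4, ΔL = +1 — passes.
ΔJ = 0, ±1 (not J=0↔0): J: 5/2 → 7/2, ΔJ = +1 — passes.
Rule(s) violated: parity.

forbidden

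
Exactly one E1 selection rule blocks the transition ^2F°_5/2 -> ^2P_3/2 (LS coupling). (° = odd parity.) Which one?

Initial level: S=1/2, L=3, J=5/2, parity odd. Final level: S=1/2, L=1, J=3/2, parity even.
Parity must change: odd → even — satisfied.
ΔS = 0: S: 1/2 → 1/2 — satisfied.
ΔL = 0, ±1 (not L=0↔0): L: 3 → 1, ΔL = -2 — violated.
ΔJ = 0, ±1 (not J=0↔0): J: 5/2 → 3/2, ΔJ = -1 — satisfied.

the ΔL = 0, ±1 rule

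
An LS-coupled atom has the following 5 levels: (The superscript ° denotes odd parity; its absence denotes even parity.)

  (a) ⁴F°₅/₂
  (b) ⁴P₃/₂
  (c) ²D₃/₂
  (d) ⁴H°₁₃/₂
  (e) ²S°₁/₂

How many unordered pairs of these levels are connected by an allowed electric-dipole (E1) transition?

(a)–(b): forbidden (ΔL).
(a)–(c): forbidden (ΔS).
(a)–(d): forbidden (parity, ΔL, ΔJ).
(a)–(e): forbidden (parity, ΔS, ΔL, ΔJ).
(b)–(c): forbidden (parity, ΔS).
(b)–(d): forbidden (ΔL, ΔJ).
(b)–(e): forbidden (ΔS).
(c)–(d): forbidden (ΔS, ΔL, ΔJ).
(c)–(e): forbidden (ΔL).
(d)–(e): forbidden (parity, ΔS, ΔL, ΔJ).
Allowed pairs: 0 of 10.

0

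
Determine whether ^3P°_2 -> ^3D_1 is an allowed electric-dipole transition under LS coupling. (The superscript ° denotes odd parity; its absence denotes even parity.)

Reading off the term symbols: S 1→1, L 1→2, J 2→1, parity odd→even.
Parity must change: odd → even — satisfied.
ΔS = 0: S: 1 → 1 — satisfied.
ΔL = 0, ±1 (not L=0↔0): L: 1 → 2, ΔL = +1 — satisfied.
ΔJ = 0, ±1 (not J=0↔0): J: 2 → 1, ΔJ = -1 — satisfied.
All four E1 rules are satisfied.

allowed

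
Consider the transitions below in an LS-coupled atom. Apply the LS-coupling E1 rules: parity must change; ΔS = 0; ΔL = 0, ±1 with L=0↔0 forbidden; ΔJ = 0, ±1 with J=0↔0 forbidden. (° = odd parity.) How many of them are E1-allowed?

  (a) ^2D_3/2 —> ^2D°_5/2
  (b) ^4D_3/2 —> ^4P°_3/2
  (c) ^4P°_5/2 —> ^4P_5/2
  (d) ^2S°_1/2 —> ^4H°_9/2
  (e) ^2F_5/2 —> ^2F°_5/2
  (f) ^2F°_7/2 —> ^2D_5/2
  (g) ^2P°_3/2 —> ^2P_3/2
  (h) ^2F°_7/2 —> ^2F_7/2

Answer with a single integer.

7

(a) allowed
(b) allowed
(c) allowed
(d) forbidden (parity, ΔS, ΔL, ΔJ fail)
(e) allowed
(f) allowed
(g) allowed
(h) allowed
Total allowed: 7 of 8.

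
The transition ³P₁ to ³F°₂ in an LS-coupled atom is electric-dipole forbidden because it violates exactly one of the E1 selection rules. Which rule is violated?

Reading off the term symbols: S 1→1, L 1→3, J 1→2, parity even→odd.
Parity must change: even → odd — satisfied.
ΔS = 0: S: 1 → 1 — satisfied.
ΔL = 0, ±1 (not L=0↔0): L: 1 → 3, ΔL = +2 — violated.
ΔJ = 0, ±1 (not J=0↔0): J: 1 → 2, ΔJ = +1 — satisfied.

the ΔL = 0, ±1 rule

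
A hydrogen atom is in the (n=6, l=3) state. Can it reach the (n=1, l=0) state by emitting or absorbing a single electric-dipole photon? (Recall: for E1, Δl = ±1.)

forbidden

l: 3 → 0 (Δl = -3). Δl = ±1 violated.
The transition is electric-dipole forbidden.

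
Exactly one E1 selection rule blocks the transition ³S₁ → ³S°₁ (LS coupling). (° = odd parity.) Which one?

ΔS = 0: S: 1 → 1 — passes.
ΔL = 0, ±1 (not L=0↔0): L: 0 → 0, ΔL = +0 — fails.
ΔJ = 0, ±1 (not J=0↔0): J: 1 → 1, ΔJ = +0 — passes.
Parity must change: even → odd — passes.

the L=0 ↔ L=0 exclusion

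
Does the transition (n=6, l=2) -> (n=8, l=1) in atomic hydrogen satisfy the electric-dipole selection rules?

allowed

Initial l = 2, final l = 1, so Δl = -1. E1 requires Δl = ±1: passes.
All E1 selection rules are satisfied.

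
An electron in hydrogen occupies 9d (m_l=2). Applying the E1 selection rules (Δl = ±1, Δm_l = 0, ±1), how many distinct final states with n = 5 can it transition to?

4

E1 requires Δl = ±1, so l_f ∈ {1, 3}; with 0 ≤ l_f ≤ n_f−1 = 4, the allowed l_f values are {1, 3}.
For l_f = 1: m_f ∈ {m_i−1, m_i, m_i+1} ∩ [−1, 1] = {1} → 1 state.
For l_f = 3: m_f ∈ {m_i−1, m_i, m_i+1} ∩ [−3, 3] = {1, 2, 3} → 3 states.
Total: 4.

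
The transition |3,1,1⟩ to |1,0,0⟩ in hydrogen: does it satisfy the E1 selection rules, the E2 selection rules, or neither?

Δl = 0 − 1 = -1; l_i + l_f = 1.
Δm_l = -1.
E1 (Δl = ±1, |Δm_l| ≤ 1): satisfied.
E2 (Δl = 0,±2, l_i+l_f ≥ 2, |Δm_l| ≤ 2): not satisfied.

E1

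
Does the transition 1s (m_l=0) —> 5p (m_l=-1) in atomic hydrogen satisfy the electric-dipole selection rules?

Initial l = 0, final l = 1, so Δl = +1. E1 requires Δl = ±1: satisfied.
Δm_l = -1 − (0) = -1. E1 requires Δm_l = 0, ±1: satisfied.
All E1 selection rules are satisfied.

allowed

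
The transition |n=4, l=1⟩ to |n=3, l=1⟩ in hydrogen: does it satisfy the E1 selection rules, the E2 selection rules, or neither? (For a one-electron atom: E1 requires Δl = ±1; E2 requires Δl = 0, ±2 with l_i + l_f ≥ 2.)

Δl = 1 − 1 = +0; l_i + l_f = 2.
E1 (Δl = ±1): not satisfied.
E2 (Δl = 0,±2, l_i+l_f ≥ 2): satisfied.

E2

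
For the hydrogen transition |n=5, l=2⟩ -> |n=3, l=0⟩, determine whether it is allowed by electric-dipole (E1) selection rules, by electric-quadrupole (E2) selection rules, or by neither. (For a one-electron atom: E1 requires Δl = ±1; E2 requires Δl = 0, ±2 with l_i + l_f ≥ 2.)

E2

Δl = 0 − 2 = -2; l_i + l_f = 2.
E1 (Δl = ±1): not satisfied.
E2 (Δl = 0,±2, l_i+l_f ≥ 2): satisfied.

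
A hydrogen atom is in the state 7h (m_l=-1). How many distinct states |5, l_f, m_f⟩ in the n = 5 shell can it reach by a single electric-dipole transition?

E1 requires Δl = ±1, so l_f ∈ {4, 6}; with 0 ≤ l_f ≤ n_f−1 = 4, the allowed l_f values are {4}.
For l_f = 4: m_f ∈ {m_i−1, m_i, m_i+1} ∩ [−4, 4] = {-2, -1, 0} → 3 states.
Total: 3.

3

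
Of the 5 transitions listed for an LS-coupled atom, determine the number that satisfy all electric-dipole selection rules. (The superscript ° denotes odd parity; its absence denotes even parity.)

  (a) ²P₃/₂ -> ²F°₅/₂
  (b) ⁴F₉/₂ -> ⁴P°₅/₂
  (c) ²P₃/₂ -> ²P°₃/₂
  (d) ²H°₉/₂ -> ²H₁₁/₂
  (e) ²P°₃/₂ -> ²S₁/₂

(a) forbidden (ΔL fails)
(b) forbidden (ΔL, ΔJ fail)
(c) allowed
(d) allowed
(e) allowed
Total allowed: 3 of 5.

3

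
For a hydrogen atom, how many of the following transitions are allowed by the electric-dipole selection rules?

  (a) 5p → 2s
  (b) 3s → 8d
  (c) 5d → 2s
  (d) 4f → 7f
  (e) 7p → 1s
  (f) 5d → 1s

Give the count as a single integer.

(a) allowed
(b) forbidden — Δl = +2 (E1 requires Δl = ±1)
(c) forbidden — Δl = -2 (E1 requires Δl = ±1)
(d) forbidden — Δl = +0 (E1 requires Δl = ±1)
(e) allowed
(f) forbidden — Δl = -2 (E1 requires Δl = ±1)
Total allowed: 2 of 6.

2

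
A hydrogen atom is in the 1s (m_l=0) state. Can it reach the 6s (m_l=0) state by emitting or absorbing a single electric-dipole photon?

Initial l = 0, final l = 0, so Δl = +0. E1 requires Δl = ±1: fails.
Δm_l = 0 − (0) = +0. E1 requires Δm_l = 0, ±1: ok.
The transition is electric-dipole forbidden.

forbidden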